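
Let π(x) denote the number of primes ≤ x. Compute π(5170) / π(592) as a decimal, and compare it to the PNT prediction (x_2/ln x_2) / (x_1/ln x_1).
π(5170)/π(592) = 688/107 ≈ 6.4299;  PNT prediction ≈ 6.5197.

π(592) = 107 and π(5170) = 688, so π(5170)/π(592) ≈ 6.4299. The PNT-predicted ratio is (5170/ln(5170)) / (592/ln(592)) ≈ 6.5197. The two agree to within a few percent, as expected.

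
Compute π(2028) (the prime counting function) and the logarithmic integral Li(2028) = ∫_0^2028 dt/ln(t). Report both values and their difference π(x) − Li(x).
π(2028) = 307;  Li(2028) ≈ 318.49;  π(x) − Li(x) ≈ -11.49.

Direct count of primes ≤ 2028 gives π(2028) = 307. Numerical evaluation of the logarithmic integral gives Li(2028) ≈ 318.49. The difference π(x) − Li(x) ≈ -11.49 is typically negative for small/moderate x (Li(x) overestimates), though Littlewood's theorem shows this sign changes infinitely often.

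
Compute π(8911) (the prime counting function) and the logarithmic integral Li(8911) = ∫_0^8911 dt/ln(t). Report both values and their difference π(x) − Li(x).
π(8911) = 1108;  Li(8911) ≈ 1127.17;  π(x) − Li(x) ≈ -19.17.

Direct count of primes ≤ 8911 gives π(8911) = 1108. Numerical evaluation of the logarithmic integral gives Li(8911) ≈ 1127.17. The difference π(x) − Li(x) ≈ -19.17 is typically negative for small/moderate x (Li(x) overestimates), though Littlewood's theorem shows this sign changes infinitely often.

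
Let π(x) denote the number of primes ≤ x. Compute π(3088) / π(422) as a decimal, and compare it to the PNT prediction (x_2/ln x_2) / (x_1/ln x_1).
π(3088)/π(422) = 441/82 ≈ 5.3780;  PNT prediction ≈ 5.5050.

π(422) = 82 and π(3088) = 441, so π(3088)/π(422) ≈ 5.3780. The PNT-predicted ratio is (3088/ln(3088)) / (422/ln(422)) ≈ 5.5050. The two agree to within a few percent, as expected.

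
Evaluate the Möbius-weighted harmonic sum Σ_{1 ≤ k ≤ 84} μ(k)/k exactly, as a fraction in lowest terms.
Σ μ(k)/k = -223590076836035175208867029720/8902150522975861711854133933093

Values of μ(k) for 1 ≤ k ≤ 84: μ(1) = 1, μ(2) = -1, μ(3) = -1, μ(5) = -1, μ(6) = 1, μ(7) = -1, μ(10) = 1, μ(11) = -1, μ(13) = -1, μ(14) = 1, μ(15) = 1, μ(17) = -1, μ(19) = -1, μ(21) = 1, μ(22) = 1, μ(23) = -1, μ(26) = 1, μ(29) = -1, μ(30) = -1, μ(31) = -1, μ(33) = 1, μ(34) = 1, μ(35) = 1, μ(37) = -1, μ(38) = 1, μ(39) = 1, μ(41) = -1, μ(42) = -1, μ(43) = -1, μ(46) = 1, μ(47) = -1, μ(51) = 1, μ(53) = -1, μ(55) = 1, μ(57) = 1, μ(58) = 1, μ(59) = -1, μ(61) = -1, μ(62) = 1, μ(65) = 1, μ(66) = -1, μ(67) = -1, μ(69) = 1, μ(70) = -1, μ(71) = -1, μ(73) = -1, μ(74) = 1, μ(77) = 1, μ(78) = -1, μ(79) = -1, μ(82) = 1, μ(83) = -1, with μ = 0 on non-squarefree integers. Summing μ(k)/k for k where μ(k) ≠ 0 gives -223590076836035175208867029720/8902150522975861711854133933093 ≈ -0.0251. (PNT ⟺ this sum → 0 as n → ∞.)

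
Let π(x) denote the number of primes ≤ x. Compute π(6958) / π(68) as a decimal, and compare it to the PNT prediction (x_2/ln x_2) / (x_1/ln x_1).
π(6958)/π(68) = 892/19 ≈ 46.9474;  PNT prediction ≈ 48.7988.

π(68) = 19 and π(6958) = 892, so π(6958)/π(68) ≈ 46.9474. The PNT-predicted ratio is (6958/ln(6958)) / (68/ln(68)) ≈ 48.7988. The two agree to within a few percent, as expected.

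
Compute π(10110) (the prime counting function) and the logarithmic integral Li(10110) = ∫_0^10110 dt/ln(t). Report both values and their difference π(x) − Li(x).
π(10110) = 1241;  Li(10110) ≈ 1258.07;  π(x) − Li(x) ≈ -17.07.

Direct count of primes ≤ 10110 gives π(10110) = 1241. Numerical evaluation of the logarithmic integral gives Li(10110) ≈ 1258.07. The difference π(x) − Li(x) ≈ -17.07 is typically negative for small/moderate x (Li(x) overestimates), though Littlewood's theorem shows this sign changes infinitely often.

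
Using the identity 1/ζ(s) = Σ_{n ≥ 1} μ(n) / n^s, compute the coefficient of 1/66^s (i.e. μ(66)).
μ(66) = -1

Factor n = 66 = 2 · 3 · 11. μ(n) = 0 if any exponent ≥ 2 (not squarefree); otherwise μ(n) = (−1)^{ω(n)} where ω(n) is the number of distinct prime factors. Applying: μ(66) = -1.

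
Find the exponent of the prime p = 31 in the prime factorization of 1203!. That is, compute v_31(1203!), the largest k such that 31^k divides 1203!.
v_31(1203!) = 39

Legendre's formula: v_p(n!) = Σ_{k ≥ 1} ⌊n / p^k⌋. For p = 31, n = 1203, the terms are:
  ⌊1203/31^1⌋ = ⌊1203/31⌋ = 38
  ⌊1203/31^2⌋ = ⌊1203/961⌋ = 1
(the next term ⌊1203/31^3⌋ = 0, terminating the sum). Summing: v_31(1203!) = 38 + 1 = 39.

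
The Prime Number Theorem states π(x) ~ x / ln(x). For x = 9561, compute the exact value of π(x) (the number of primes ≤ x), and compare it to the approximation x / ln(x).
π(9561) = 1183;  x/ln(x) ≈ 1043.16;  relative error ≈ 11.82%.

Directly count primes up to 9561: π(9561) = 1183. The PNT approximation gives 9561/ln(9561) ≈ 9561/9.16545 ≈ 1043.16. Relative error (π(x) − x/ln(x)) / π(x) ≈ 11.82%; the approximation is known to undercount slightly (Li(x) is a better estimate).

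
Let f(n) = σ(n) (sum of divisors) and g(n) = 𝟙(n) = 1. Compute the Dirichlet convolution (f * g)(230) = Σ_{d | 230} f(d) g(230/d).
(σ * 𝟙)(230) = 700

Divisors of 230: [1, 2, 5, 10, 23, 46, 115, 230]. For each d | 230:
  d = 1: σ(1) · 𝟙(230/1) = 1 · 1 = 1
  d = 2: σ(2) · 𝟙(230/2) = 3 · 1 = 3
  d = 5: σ(5) · 𝟙(230/5) = 6 · 1 = 6
  d = 10: σ(10) · 𝟙(230/10) = 18 · 1 = 18
  d = 23: σ(23) · 𝟙(230/23) = 24 · 1 = 24
  d = 46: σ(46) · 𝟙(230/46) = 72 · 1 = 72
  d = 115: σ(115) · 𝟙(230/115) = 144 · 1 = 144
  d = 230: σ(230) · 𝟙(230/230) = 432 · 1 = 432
Summing: (σ * 𝟙)(230) = 1 + 3 + 6 + 18 + 24 + 72 + 144 + 432 = 700.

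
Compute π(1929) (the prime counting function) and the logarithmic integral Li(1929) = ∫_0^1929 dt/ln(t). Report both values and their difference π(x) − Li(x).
π(1929) = 293;  Li(1929) ≈ 305.45;  π(x) − Li(x) ≈ -12.45.

Direct count of primes ≤ 1929 gives π(1929) = 293. Numerical evaluation of the logarithmic integral gives Li(1929) ≈ 305.45. The difference π(x) − Li(x) ≈ -12.45 is typically negative for small/moderate x (Li(x) overestimates), though Littlewood's theorem shows this sign changes infinitely often.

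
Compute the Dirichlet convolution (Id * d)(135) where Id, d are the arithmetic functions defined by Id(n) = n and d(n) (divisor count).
(Id * d)(135) = 406

Divisors of 135: [1, 3, 5, 9, 15, 27, 45, 135]. For each d | 135:
  d = 1: Id(1) · d(135/1) = 1 · 8 = 8
  d = 3: Id(3) · d(135/3) = 3 · 6 = 18
  d = 5: Id(5) · d(135/5) = 5 · 4 = 20
  d = 9: Id(9) · d(135/9) = 9 · 4 = 36
  d = 15: Id(15) · d(135/15) = 15 · 3 = 45
  d = 27: Id(27) · d(135/27) = 27 · 2 = 54
  d = 45: Id(45) · d(135/45) = 45 · 2 = 90
  d = 135: Id(135) · d(135/135) = 135 · 1 = 135
Summing: (Id * d)(135) = 8 + 18 + 20 + 36 + 45 + 54 + 90 + 135 = 406.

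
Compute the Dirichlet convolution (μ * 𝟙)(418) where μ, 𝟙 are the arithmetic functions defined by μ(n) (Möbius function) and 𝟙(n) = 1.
(μ * 𝟙)(418) = 0

Divisors of 418: [1, 2, 11, 19, 22, 38, 209, 418]. For each d | 418:
  d = 1: μ(1) · 𝟙(418/1) = 1 · 1 = 1
  d = 2: μ(2) · 𝟙(418/2) = -1 · 1 = -1
  d = 11: μ(11) · 𝟙(418/11) = -1 · 1 = -1
  d = 19: μ(19) · 𝟙(418/19) = -1 · 1 = -1
  d = 22: μ(22) · 𝟙(418/22) = 1 · 1 = 1
  d = 38: μ(38) · 𝟙(418/38) = 1 · 1 = 1
  d = 209: μ(209) · 𝟙(418/209) = 1 · 1 = 1
  d = 418: μ(418) · 𝟙(418/418) = -1 · 1 = -1
Summing: (μ * 𝟙)(418) = 1 + -1 + -1 + -1 + 1 + 1 + 1 + -1 = 0.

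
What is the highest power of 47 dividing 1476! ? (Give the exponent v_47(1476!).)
v_47(1476!) = 31

Legendre's formula: v_p(n!) = Σ_{k ≥ 1} ⌊n / p^k⌋. For p = 47, n = 1476, the terms are:
  ⌊1476/47^1⌋ = ⌊1476/47⌋ = 31
(the next term ⌊1476/47^2⌋ = 0, terminating the sum). Summing: v_47(1476!) = 31 = 31.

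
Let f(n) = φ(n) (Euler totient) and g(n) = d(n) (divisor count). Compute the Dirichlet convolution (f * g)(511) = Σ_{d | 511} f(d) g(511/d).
(φ * d)(511) = 592

Divisors of 511: [1, 7, 73, 511]. For each d | 511:
  d = 1: φ(1) · d(511/1) = 1 · 4 = 4
  d = 7: φ(7) · d(511/7) = 6 · 2 = 12
  d = 73: φ(73) · d(511/73) = 72 · 2 = 144
  d = 511: φ(511) · d(511/511) = 432 · 1 = 432
Summing: (φ * d)(511) = 4 + 12 + 144 + 432 = 592.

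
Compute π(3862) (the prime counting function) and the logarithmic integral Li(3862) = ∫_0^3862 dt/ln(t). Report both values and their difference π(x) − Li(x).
π(3862) = 535;  Li(3862) ≈ 548.69;  π(x) − Li(x) ≈ -13.69.

Direct count of primes ≤ 3862 gives π(3862) = 535. Numerical evaluation of the logarithmic integral gives Li(3862) ≈ 548.69. The difference π(x) − Li(x) ≈ -13.69 is typically negative for small/moderate x (Li(x) overestimates), though Littlewood's theorem shows this sign changes infinitely often.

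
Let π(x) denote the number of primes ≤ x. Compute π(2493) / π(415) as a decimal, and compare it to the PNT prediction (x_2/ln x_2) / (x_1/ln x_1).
π(2493)/π(415) = 367/80 ≈ 4.5875;  PNT prediction ≈ 4.6301.

π(415) = 80 and π(2493) = 367, so π(2493)/π(415) ≈ 4.5875. The PNT-predicted ratio is (2493/ln(2493)) / (415/ln(415)) ≈ 4.6301. The two agree to within a few percent, as expected.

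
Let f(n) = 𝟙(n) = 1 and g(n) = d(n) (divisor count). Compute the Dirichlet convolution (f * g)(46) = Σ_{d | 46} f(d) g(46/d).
(𝟙 * d)(46) = 9

Divisors of 46: [1, 2, 23, 46]. For each d | 46:
  d = 1: 𝟙(1) · d(46/1) = 1 · 4 = 4
  d = 2: 𝟙(2) · d(46/2) = 1 · 2 = 2
  d = 23: 𝟙(23) · d(46/23) = 1 · 2 = 2
  d = 46: 𝟙(46) · d(46/46) = 1 · 1 = 1
Summing: (𝟙 * d)(46) = 4 + 2 + 2 + 1 = 9.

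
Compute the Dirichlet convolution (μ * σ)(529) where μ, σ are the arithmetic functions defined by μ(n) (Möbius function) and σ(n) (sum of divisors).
(μ * σ)(529) = 529

Divisors of 529: [1, 23, 529]. For each d | 529:
  d = 1: μ(1) · σ(529/1) = 1 · 553 = 553
  d = 23: μ(23) · σ(529/23) = -1 · 24 = -24
  d = 529: μ(529) · σ(529/529) = 0 · 1 = 0
Summing: (μ * σ)(529) = 553 + -24 + 0 = 529.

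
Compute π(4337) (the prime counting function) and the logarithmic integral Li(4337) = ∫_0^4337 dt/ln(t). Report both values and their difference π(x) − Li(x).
π(4337) = 592;  Li(4337) ≈ 605.80;  π(x) − Li(x) ≈ -13.80.

Direct count of primes ≤ 4337 gives π(4337) = 592. Numerical evaluation of the logarithmic integral gives Li(4337) ≈ 605.80. The difference π(x) − Li(x) ≈ -13.80 is typically negative for small/moderate x (Li(x) overestimates), though Littlewood's theorem shows this sign changes infinitely often.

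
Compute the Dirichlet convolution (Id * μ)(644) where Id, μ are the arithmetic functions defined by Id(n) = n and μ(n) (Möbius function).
(Id * μ)(644) = 264

Divisors of 644: [1, 2, 4, 7, 14, 23, 28, 46, 92, 161, 322, 644]. For each d | 644:
  d = 1: Id(1) · μ(644/1) = 1 · 0 = 0
  d = 2: Id(2) · μ(644/2) = 2 · -1 = -2
  d = 4: Id(4) · μ(644/4) = 4 · 1 = 4
  d = 7: Id(7) · μ(644/7) = 7 · 0 = 0
  d = 14: Id(14) · μ(644/14) = 14 · 1 = 14
  d = 23: Id(23) · μ(644/23) = 23 · 0 = 0
  d = 28: Id(28) · μ(644/28) = 28 · -1 = -28
  d = 46: Id(46) · μ(644/46) = 46 · 1 = 46
  d = 92: Id(92) · μ(644/92) = 92 · -1 = -92
  d = 161: Id(161) · μ(644/161) = 161 · 0 = 0
  d = 322: Id(322) · μ(644/322) = 322 · -1 = -322
  d = 644: Id(644) · μ(644/644) = 644 · 1 = 644
Summing: (Id * μ)(644) = 0 + -2 + 4 + 0 + 14 + 0 + -28 + 46 + -92 + 0 + -322 + 644 = 264.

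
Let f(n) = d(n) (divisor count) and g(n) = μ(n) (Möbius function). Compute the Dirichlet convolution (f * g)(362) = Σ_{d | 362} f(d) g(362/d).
(d * μ)(362) = 1

Divisors of 362: [1, 2, 181, 362]. For each d | 362:
  d = 1: d(1) · μ(362/1) = 1 · 1 = 1
  d = 2: d(2) · μ(362/2) = 2 · -1 = -2
  d = 181: d(181) · μ(362/181) = 2 · -1 = -2
  d = 362: d(362) · μ(362/362) = 4 · 1 = 4
Summing: (d * μ)(362) = 1 + -2 + -2 + 4 = 1.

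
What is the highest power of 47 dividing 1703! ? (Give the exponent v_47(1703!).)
v_47(1703!) = 36

Legendre's formula: v_p(n!) = Σ_{k ≥ 1} ⌊n / p^k⌋. For p = 47, n = 1703, the terms are:
  ⌊1703/47^1⌋ = ⌊1703/47⌋ = 36
(the next term ⌊1703/47^2⌋ = 0, terminating the sum). Summing: v_47(1703!) = 36 = 36.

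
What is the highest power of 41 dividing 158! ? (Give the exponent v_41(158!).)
v_41(158!) = 3

Legendre's formula: v_p(n!) = Σ_{k ≥ 1} ⌊n / p^k⌋. For p = 41, n = 158, the terms are:
  ⌊158/41^1⌋ = ⌊158/41⌋ = 3
(the next term ⌊158/41^2⌋ = 0, terminating the sum). Summing: v_41(158!) = 3 = 3.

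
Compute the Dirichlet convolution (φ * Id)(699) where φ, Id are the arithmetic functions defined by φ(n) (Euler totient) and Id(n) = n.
(φ * Id)(699) = 2325

Divisors of 699: [1, 3, 233, 699]. For each d | 699:
  d = 1: φ(1) · Id(699/1) = 1 · 699 = 699
  d = 3: φ(3) · Id(699/3) = 2 · 233 = 466
  d = 233: φ(233) · Id(699/233) = 232 · 3 = 696
  d = 699: φ(699) · Id(699/699) = 464 · 1 = 464
Summing: (φ * Id)(699) = 699 + 466 + 696 + 464 = 2325.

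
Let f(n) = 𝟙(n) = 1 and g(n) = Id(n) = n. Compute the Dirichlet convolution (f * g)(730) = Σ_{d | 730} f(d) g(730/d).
(𝟙 * Id)(730) = 1332

Divisors of 730: [1, 2, 5, 10, 73, 146, 365, 730]. For each d | 730:
  d = 1: 𝟙(1) · Id(730/1) = 1 · 730 = 730
  d = 2: 𝟙(2) · Id(730/2) = 1 · 365 = 365
  d = 5: 𝟙(5) · Id(730/5) = 1 · 146 = 146
  d = 10: 𝟙(10) · Id(730/10) = 1 · 73 = 73
  d = 73: 𝟙(73) · Id(730/73) = 1 · 10 = 10
  d = 146: 𝟙(146) · Id(730/146) = 1 · 5 = 5
  d = 365: 𝟙(365) · Id(730/365) = 1 · 2 = 2
  d = 730: 𝟙(730) · Id(730/730) = 1 · 1 = 1
Summing: (𝟙 * Id)(730) = 730 + 365 + 146 + 73 + 10 + 5 + 2 + 1 = 1332.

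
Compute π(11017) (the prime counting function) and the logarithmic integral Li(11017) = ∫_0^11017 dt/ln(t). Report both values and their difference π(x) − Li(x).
π(11017) = 1336;  Li(11017) ≈ 1355.97;  π(x) − Li(x) ≈ -19.97.

Direct count of primes ≤ 11017 gives π(11017) = 1336. Numerical evaluation of the logarithmic integral gives Li(11017) ≈ 1355.97. The difference π(x) − Li(x) ≈ -19.97 is typically negative for small/moderate x (Li(x) overestimates), though Littlewood's theorem shows this sign changes infinitely often.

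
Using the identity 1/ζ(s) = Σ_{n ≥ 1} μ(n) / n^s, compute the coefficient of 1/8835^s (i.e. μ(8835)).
μ(8835) = 1

Factor n = 8835 = 3 · 5 · 19 · 31. μ(n) = 0 if any exponent ≥ 2 (not squarefree); otherwise μ(n) = (−1)^{ω(n)} where ω(n) is the number of distinct prime factors. Applying: μ(8835) = 1.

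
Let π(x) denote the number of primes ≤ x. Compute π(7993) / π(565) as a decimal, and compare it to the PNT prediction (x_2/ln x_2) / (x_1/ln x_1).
π(7993)/π(565) = 1007/103 ≈ 9.7767;  PNT prediction ≈ 9.9759.

π(565) = 103 and π(7993) = 1007, so π(7993)/π(565) ≈ 9.7767. The PNT-predicted ratio is (7993/ln(7993)) / (565/ln(565)) ≈ 9.9759. The two agree to within a few percent, as expected.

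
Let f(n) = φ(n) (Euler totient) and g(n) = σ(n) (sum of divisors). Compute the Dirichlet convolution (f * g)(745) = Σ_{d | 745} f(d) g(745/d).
(φ * σ)(745) = 2980

Divisors of 745: [1, 5, 149, 745]. For each d | 745:
  d = 1: φ(1) · σ(745/1) = 1 · 900 = 900
  d = 5: φ(5) · σ(745/5) = 4 · 150 = 600
  d = 149: φ(149) · σ(745/149) = 148 · 6 = 888
  d = 745: φ(745) · σ(745/745) = 592 · 1 = 592
Summing: (φ * σ)(745) = 900 + 600 + 888 + 592 = 2980.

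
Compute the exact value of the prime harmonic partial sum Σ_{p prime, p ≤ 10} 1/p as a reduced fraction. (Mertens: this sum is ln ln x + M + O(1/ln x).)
Σ 1/p = 247/210

π(10) = 4, so the primes ≤ 10 are [2, 3, 5, 7]. Summing 1/p over these primes: 247/210 ≈ 1.1762. Mertens estimate ln ln(10) + 0.2615 ≈ 1.0955.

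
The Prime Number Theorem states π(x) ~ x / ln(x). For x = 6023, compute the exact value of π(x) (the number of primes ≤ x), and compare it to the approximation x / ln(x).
π(6023) = 785;  x/ln(x) ≈ 692.03;  relative error ≈ 11.84%.

Directly count primes up to 6023: π(6023) = 785. The PNT approximation gives 6023/ln(6023) ≈ 6023/8.70334 ≈ 692.03. Relative error (π(x) − x/ln(x)) / π(x) ≈ 11.84%; the approximation is known to undercount slightly (Li(x) is a better estimate).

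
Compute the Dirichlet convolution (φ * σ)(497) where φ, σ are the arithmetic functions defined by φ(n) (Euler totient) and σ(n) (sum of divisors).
(φ * σ)(497) = 1988

Divisors of 497: [1, 7, 71, 497]. For each d | 497:
  d = 1: φ(1) · σ(497/1) = 1 · 576 = 576
  d = 7: φ(7) · σ(497/7) = 6 · 72 = 432
  d = 71: φ(71) · σ(497/71) = 70 · 8 = 560
  d = 497: φ(497) · σ(497/497) = 420 · 1 = 420
Summing: (φ * σ)(497) = 576 + 432 + 560 + 420 = 1988.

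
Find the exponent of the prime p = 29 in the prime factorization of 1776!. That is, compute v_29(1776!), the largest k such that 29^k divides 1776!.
v_29(1776!) = 63

Legendre's formula: v_p(n!) = Σ_{k ≥ 1} ⌊n / p^k⌋. For p = 29, n = 1776, the terms are:
  ⌊1776/29^1⌋ = ⌊1776/29⌋ = 61
  ⌊1776/29^2⌋ = ⌊1776/841⌋ = 2
(the next term ⌊1776/29^3⌋ = 0, terminating the sum). Summing: v_29(1776!) = 61 + 2 = 63.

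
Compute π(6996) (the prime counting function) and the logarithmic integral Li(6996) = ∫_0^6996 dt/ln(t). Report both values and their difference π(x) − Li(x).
π(6996) = 899;  Li(6996) ≈ 913.88;  π(x) − Li(x) ≈ -14.88.

Direct count of primes ≤ 6996 gives π(6996) = 899. Numerical evaluation of the logarithmic integral gives Li(6996) ≈ 913.88. The difference π(x) − Li(x) ≈ -14.88 is typically negative for small/moderate x (Li(x) overestimates), though Littlewood's theorem shows this sign changes infinitely often.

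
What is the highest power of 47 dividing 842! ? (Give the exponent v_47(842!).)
v_47(842!) = 17

Legendre's formula: v_p(n!) = Σ_{k ≥ 1} ⌊n / p^k⌋. For p = 47, n = 842, the terms are:
  ⌊842/47^1⌋ = ⌊842/47⌋ = 17
(the next term ⌊842/47^2⌋ = 0, terminating the sum). Summing: v_47(842!) = 17 = 17.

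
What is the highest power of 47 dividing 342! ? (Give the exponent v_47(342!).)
v_47(342!) = 7

Legendre's formula: v_p(n!) = Σ_{k ≥ 1} ⌊n / p^k⌋. For p = 47, n = 342, the terms are:
  ⌊342/47^1⌋ = ⌊342/47⌋ = 7
(the next term ⌊342/47^2⌋ = 0, terminating the sum). Summing: v_47(342!) = 7 = 7.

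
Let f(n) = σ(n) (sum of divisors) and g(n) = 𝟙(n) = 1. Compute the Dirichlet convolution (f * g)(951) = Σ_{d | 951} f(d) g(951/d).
(σ * 𝟙)(951) = 1595

Divisors of 951: [1, 3, 317, 951]. For each d | 951:
  d = 1: σ(1) · 𝟙(951/1) = 1 · 1 = 1
  d = 3: σ(3) · 𝟙(951/3) = 4 · 1 = 4
  d = 317: σ(317) · 𝟙(951/317) = 318 · 1 = 318
  d = 951: σ(951) · 𝟙(951/951) = 1272 · 1 = 1272
Summing: (σ * 𝟙)(951) = 1 + 4 + 318 + 1272 = 1595.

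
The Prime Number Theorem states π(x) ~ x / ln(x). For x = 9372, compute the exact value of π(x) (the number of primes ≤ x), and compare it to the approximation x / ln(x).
π(9372) = 1159;  x/ln(x) ≈ 1024.77;  relative error ≈ 11.58%.

Directly count primes up to 9372: π(9372) = 1159. The PNT approximation gives 9372/ln(9372) ≈ 9372/9.14548 ≈ 1024.77. Relative error (π(x) − x/ln(x)) / π(x) ≈ 11.58%; the approximation is known to undercount slightly (Li(x) is a better estimate).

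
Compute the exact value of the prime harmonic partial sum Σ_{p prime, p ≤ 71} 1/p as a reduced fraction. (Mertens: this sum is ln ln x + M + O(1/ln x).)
Σ 1/p = 972416614407737400870501653/557940830126698960967415390

π(71) = 20, so the primes ≤ 71 are [2, 3, 5, 7, 11, 13, 17, 19, 23, 29, 31, 37, 41, 43, 47, 53, 59, 61, 67, 71]. Summing 1/p over these primes: 972416614407737400870501653/557940830126698960967415390 ≈ 1.7429. Mertens estimate ln ln(71) + 0.2615 ≈ 1.7114.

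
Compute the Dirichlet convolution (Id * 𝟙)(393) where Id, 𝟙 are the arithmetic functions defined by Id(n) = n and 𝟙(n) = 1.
(Id * 𝟙)(393) = 528

Divisors of 393: [1, 3, 131, 393]. For each d | 393:
  d = 1: Id(1) · 𝟙(393/1) = 1 · 1 = 1
  d = 3: Id(3) · 𝟙(393/3) = 3 · 1 = 3
  d = 131: Id(131) · 𝟙(393/131) = 131 · 1 = 131
  d = 393: Id(393) · 𝟙(393/393) = 393 · 1 = 393
Summing: (Id * 𝟙)(393) = 1 + 3 + 131 + 393 = 528.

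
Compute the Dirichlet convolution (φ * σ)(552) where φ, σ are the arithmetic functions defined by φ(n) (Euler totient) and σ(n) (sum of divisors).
(φ * σ)(552) = 8832

Divisors of 552: [1, 2, 3, 4, 6, 8, 12, 23, 24, 46, 69, 92, 138, 184, 276, 552]. For each d | 552:
  d = 1: φ(1) · σ(552/1) = 1 · 1440 = 1440
  d = 2: φ(2) · σ(552/2) = 1 · 672 = 672
  d = 3: φ(3) · σ(552/3) = 2 · 360 = 720
  d = 4: φ(4) · σ(552/4) = 2 · 288 = 576
  d = 6: φ(6) · σ(552/6) = 2 · 168 = 336
  d = 8: φ(8) · σ(552/8) = 4 · 96 = 384
  d = 12: φ(12) · σ(552/12) = 4 · 72 = 288
  d = 23: φ(23) · σ(552/23) = 22 · 60 = 1320
  d = 24: φ(24) · σ(552/24) = 8 · 24 = 192
  d = 46: φ(46) · σ(552/46) = 22 · 28 = 616
  d = 69: φ(69) · σ(552/69) = 44 · 15 = 660
  d = 92: φ(92) · σ(552/92) = 44 · 12 = 528
  d = 138: φ(138) · σ(552/138) = 44 · 7 = 308
  d = 184: φ(184) · σ(552/184) = 88 · 4 = 352
  d = 276: φ(276) · σ(552/276) = 88 · 3 = 264
  d = 552: φ(552) · σ(552/552) = 176 · 1 = 176
Summing: (φ * σ)(552) = 1440 + 672 + 720 + 576 + 336 + 384 + 288 + 1320 + 192 + 616 + 660 + 528 + 308 + 352 + 264 + 176 = 8832.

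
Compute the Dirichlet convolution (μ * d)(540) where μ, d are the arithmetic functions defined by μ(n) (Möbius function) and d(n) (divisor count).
(μ * d)(540) = 1

Divisors of 540: [1, 2, 3, 4, 5, 6, 9, 10, 12, 15, 18, 20, 27, 30, 36, 45, 54, 60, 90, 108, 135, 180, 270, 540]. For each d | 540:
  d = 1: μ(1) · d(540/1) = 1 · 24 = 24
  d = 2: μ(2) · d(540/2) = -1 · 16 = -16
  d = 3: μ(3) · d(540/3) = -1 · 18 = -18
  d = 4: μ(4) · d(540/4) = 0 · 8 = 0
  d = 5: μ(5) · d(540/5) = -1 · 12 = -12
  d = 6: μ(6) · d(540/6) = 1 · 12 = 12
  d = 9: μ(9) · d(540/9) = 0 · 12 = 0
  d = 10: μ(10) · d(540/10) = 1 · 8 = 8
  d = 12: μ(12) · d(540/12) = 0 · 6 = 0
  d = 15: μ(15) · d(540/15) = 1 · 9 = 9
  d = 18: μ(18) · d(540/18) = 0 · 8 = 0
  d = 20: μ(20) · d(540/20) = 0 · 4 = 0
  d = 27: μ(27) · d(540/27) = 0 · 6 = 0
  d = 30: μ(30) · d(540/30) = -1 · 6 = -6
  d = 36: μ(36) · d(540/36) = 0 · 4 = 0
  d = 45: μ(45) · d(540/45) = 0 · 6 = 0
  d = 54: μ(54) · d(540/54) = 0 · 4 = 0
  d = 60: μ(60) · d(540/60) = 0 · 3 = 0
  d = 90: μ(90) · d(540/90) = 0 · 4 = 0
  d = 108: μ(108) · d(540/108) = 0 · 2 = 0
  d = 135: μ(135) · d(540/135) = 0 · 3 = 0
  d = 180: μ(180) · d(540/180) = 0 · 2 = 0
  d = 270: μ(270) · d(540/270) = 0 · 2 = 0
  d = 540: μ(540) · d(540/540) = 0 · 1 = 0
Summing: (μ * d)(540) = 24 + -16 + -18 + 0 + -12 + 12 + 0 + 8 + 0 + 9 + 0 + 0 + 0 + -6 + 0 + 0 + 0 + 0 + 0 + 0 + 0 + 0 + 0 + 0 = 1.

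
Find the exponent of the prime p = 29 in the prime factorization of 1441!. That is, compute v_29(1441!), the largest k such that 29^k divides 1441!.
v_29(1441!) = 50

Legendre's formula: v_p(n!) = Σ_{k ≥ 1} ⌊n / p^k⌋. For p = 29, n = 1441, the terms are:
  ⌊1441/29^1⌋ = ⌊1441/29⌋ = 49
  ⌊1441/29^2⌋ = ⌊1441/841⌋ = 1
(the next term ⌊1441/29^3⌋ = 0, terminating the sum). Summing: v_29(1441!) = 49 + 1 = 50.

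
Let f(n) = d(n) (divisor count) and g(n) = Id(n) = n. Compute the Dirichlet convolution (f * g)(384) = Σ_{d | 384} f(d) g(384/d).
(d * Id)(384) = 2510

Divisors of 384: [1, 2, 3, 4, 6, 8, 12, 16, 24, 32, 48, 64, 96, 128, 192, 384]. For each d | 384:
  d = 1: d(1) · Id(384/1) = 1 · 384 = 384
  d = 2: d(2) · Id(384/2) = 2 · 192 = 384
  d = 3: d(3) · Id(384/3) = 2 · 128 = 256
  d = 4: d(4) · Id(384/4) = 3 · 96 = 288
  d = 6: d(6) · Id(384/6) = 4 · 64 = 256
  d = 8: d(8) · Id(384/8) = 4 · 48 = 192
  d = 12: d(12) · Id(384/12) = 6 · 32 = 192
  d = 16: d(16) · Id(384/16) = 5 · 24 = 120
  d = 24: d(24) · Id(384/24) = 8 · 16 = 128
  d = 32: d(32) · Id(384/32) = 6 · 12 = 72
  d = 48: d(48) · Id(384/48) = 10 · 8 = 80
  d = 64: d(64) · Id(384/64) = 7 · 6 = 42
  d = 96: d(96) · Id(384/96) = 12 · 4 = 48
  d = 128: d(128) · Id(384/128) = 8 · 3 = 24
  d = 192: d(192) · Id(384/192) = 14 · 2 = 28
  d = 384: d(384) · Id(384/384) = 16 · 1 = 16
Summing: (d * Id)(384) = 384 + 384 + 256 + 288 + 256 + 192 + 192 + 120 + 128 + 72 + 80 + 42 + 48 + 24 + 28 + 16 = 2510.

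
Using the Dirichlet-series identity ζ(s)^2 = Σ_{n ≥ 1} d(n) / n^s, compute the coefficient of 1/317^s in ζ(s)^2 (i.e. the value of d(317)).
d(317) = 2

ζ(s)^2 = (Σ 1/m^s)(Σ 1/k^s). The coefficient of 1/n^s in the product is the number of ordered pairs (m, k) with mk = n, which equals d(n). For n = 317, divisors are [1, 317], so d(317) = 2.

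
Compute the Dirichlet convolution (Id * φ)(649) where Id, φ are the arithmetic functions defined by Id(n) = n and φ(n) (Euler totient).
(Id * φ)(649) = 2457

Divisors of 649: [1, 11, 59, 649]. For each d | 649:
  d = 1: Id(1) · φ(649/1) = 1 · 580 = 580
  d = 11: Id(11) · φ(649/11) = 11 · 58 = 638
  d = 59: Id(59) · φ(649/59) = 59 · 10 = 590
  d = 649: Id(649) · φ(649/649) = 649 · 1 = 649
Summing: (Id * φ)(649) = 580 + 638 + 590 + 649 = 2457.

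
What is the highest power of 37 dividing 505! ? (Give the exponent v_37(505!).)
v_37(505!) = 13

Legendre's formula: v_p(n!) = Σ_{k ≥ 1} ⌊n / p^k⌋. For p = 37, n = 505, the terms are:
  ⌊505/37^1⌋ = ⌊505/37⌋ = 13
(the next term ⌊505/37^2⌋ = 0, terminating the sum). Summing: v_37(505!) = 13 = 13.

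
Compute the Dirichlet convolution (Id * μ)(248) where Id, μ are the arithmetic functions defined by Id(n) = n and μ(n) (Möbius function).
(Id * μ)(248) = 120

Divisors of 248: [1, 2, 4, 8, 31, 62, 124, 248]. For each d | 248:
  d = 1: Id(1) · μ(248/1) = 1 · 0 = 0
  d = 2: Id(2) · μ(248/2) = 2 · 0 = 0
  d = 4: Id(4) · μ(248/4) = 4 · 1 = 4
  d = 8: Id(8) · μ(248/8) = 8 · -1 = -8
  d = 31: Id(31) · μ(248/31) = 31 · 0 = 0
  d = 62: Id(62) · μ(248/62) = 62 · 0 = 0
  d = 124: Id(124) · μ(248/124) = 124 · -1 = -124
  d = 248: Id(248) · μ(248/248) = 248 · 1 = 248
Summing: (Id * μ)(248) = 0 + 0 + 4 + -8 + 0 + 0 + -124 + 248 = 120.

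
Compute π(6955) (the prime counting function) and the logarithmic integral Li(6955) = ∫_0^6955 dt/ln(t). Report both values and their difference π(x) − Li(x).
π(6955) = 892;  Li(6955) ≈ 909.25;  π(x) − Li(x) ≈ -17.25.

Direct count of primes ≤ 6955 gives π(6955) = 892. Numerical evaluation of the logarithmic integral gives Li(6955) ≈ 909.25. The difference π(x) − Li(x) ≈ -17.25 is typically negative for small/moderate x (Li(x) overestimates), though Littlewood's theorem shows this sign changes infinitely often.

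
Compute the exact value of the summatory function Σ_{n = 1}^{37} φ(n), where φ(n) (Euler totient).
Σ_{n ≤ 37} φ(n) = 432

Compute φ(n) for each 1 ≤ n ≤ 37: φ(1) = 1, φ(2) = 1, φ(3) = 2, φ(4) = 2, φ(5) = 4, φ(6) = 2, φ(7) = 6, φ(8) = 4, φ(9) = 6, φ(10) = 4, φ(11) = 10, φ(12) = 4, φ(13) = 12, φ(14) = 6, φ(15) = 8, φ(16) = 8, φ(17) = 16, φ(18) = 6, φ(19) = 18, φ(20) = 8, φ(21) = 12, φ(22) = 10, φ(23) = 22, φ(24) = 8, φ(25) = 20, φ(26) = 12, φ(27) = 18, φ(28) = 12, φ(29) = 28, φ(30) = 8, φ(31) = 30, φ(32) = 16, φ(33) = 20, φ(34) = 16, φ(35) = 24, φ(36) = 12, φ(37) = 36. Summing all 37 values: 432. (Average order: Σ_{n ≤ x} φ(n) ~ (3/π²) x². For x = 37, (3/π²)·37² ≈ 416.13.)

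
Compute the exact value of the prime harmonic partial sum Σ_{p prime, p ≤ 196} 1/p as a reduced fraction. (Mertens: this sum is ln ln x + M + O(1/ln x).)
Σ 1/p = 385774678978047295113064712800727674369526436922217581784412894295689697835549/198962376391690981640415251545285153602734402721821058212203976095413910572270

π(196) = 44, so the primes ≤ 196 are [2, 3, 5, 7, 11, 13, 17, 19, 23, 29, 31, 37, 41, 43, 47, 53, 59, 61, 67, 71, 73, 79, 83, 89, 97, 101, 103, 107, 109, 113, 127, 131, 137, 139, 149, 151, 157, 163, 167, 173, 179, 181, 191, 193]. Summing 1/p over these primes: 385774678978047295113064712800727674369526436922217581784412894295689697835549/198962376391690981640415251545285153602734402721821058212203976095413910572270 ≈ 1.9389. Mertens estimate ln ln(196) + 0.2615 ≈ 1.9251.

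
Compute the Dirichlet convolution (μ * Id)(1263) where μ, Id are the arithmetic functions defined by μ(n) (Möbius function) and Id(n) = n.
(μ * Id)(1263) = 840

Divisors of 1263: [1, 3, 421, 1263]. For each d | 1263:
  d = 1: μ(1) · Id(1263/1) = 1 · 1263 = 1263
  d = 3: μ(3) · Id(1263/3) = -1 · 421 = -421
  d = 421: μ(421) · Id(1263/421) = -1 · 3 = -3
  d = 1263: μ(1263) · Id(1263/1263) = 1 · 1 = 1
Summing: (μ * Id)(1263) = 1263 + -421 + -3 + 1 = 840.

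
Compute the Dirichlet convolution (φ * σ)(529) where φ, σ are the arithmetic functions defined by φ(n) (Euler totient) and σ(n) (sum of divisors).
(φ * σ)(529) = 1587

Divisors of 529: [1, 23, 529]. For each d | 529:
  d = 1: φ(1) · σ(529/1) = 1 · 553 = 553
  d = 23: φ(23) · σ(529/23) = 22 · 24 = 528
  d = 529: φ(529) · σ(529/529) = 506 · 1 = 506
Summing: (φ * σ)(529) = 553 + 528 + 506 = 1587.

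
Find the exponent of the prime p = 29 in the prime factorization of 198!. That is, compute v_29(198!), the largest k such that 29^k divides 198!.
v_29(198!) = 6

Legendre's formula: v_p(n!) = Σ_{k ≥ 1} ⌊n / p^k⌋. For p = 29, n = 198, the terms are:
  ⌊198/29^1⌋ = ⌊198/29⌋ = 6
(the next term ⌊198/29^2⌋ = 0, terminating the sum). Summing: v_29(198!) = 6 = 6.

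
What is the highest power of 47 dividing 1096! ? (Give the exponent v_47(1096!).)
v_47(1096!) = 23

Legendre's formula: v_p(n!) = Σ_{k ≥ 1} ⌊n / p^k⌋. For p = 47, n = 1096, the terms are:
  ⌊1096/47^1⌋ = ⌊1096/47⌋ = 23
(the next term ⌊1096/47^2⌋ = 0, terminating the sum). Summing: v_47(1096!) = 23 = 23.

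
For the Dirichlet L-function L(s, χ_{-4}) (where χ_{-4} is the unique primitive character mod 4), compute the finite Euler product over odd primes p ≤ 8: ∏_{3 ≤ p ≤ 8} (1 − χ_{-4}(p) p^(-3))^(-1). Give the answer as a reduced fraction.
∏ = 165375/170624

The odd primes p ≤ 8 are [3, 5, 7]. For each, χ(p) = 1 if p ≡ 1 mod 4, χ(p) = −1 if p ≡ 3 mod 4. Taking (1 − χ(p)/p^3)^(-1) = p^3/(p^3 − χ(p)): (1 − (-1)/3^3)^(-1) · (1 − (1)/5^3)^(-1) · (1 − (-1)/7^3)^(-1) = 165375/170624.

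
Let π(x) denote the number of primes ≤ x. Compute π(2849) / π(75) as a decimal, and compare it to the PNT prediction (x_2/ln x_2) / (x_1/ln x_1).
π(2849)/π(75) = 413/21 ≈ 19.6667;  PNT prediction ≈ 20.6176.

π(75) = 21 and π(2849) = 413, so π(2849)/π(75) ≈ 19.6667. The PNT-predicted ratio is (2849/ln(2849)) / (75/ln(75)) ≈ 20.6176. The two agree to within a few percent, as expected.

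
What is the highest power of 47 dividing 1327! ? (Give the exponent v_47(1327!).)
v_47(1327!) = 28

Legendre's formula: v_p(n!) = Σ_{k ≥ 1} ⌊n / p^k⌋. For p = 47, n = 1327, the terms are:
  ⌊1327/47^1⌋ = ⌊1327/47⌋ = 28
(the next term ⌊1327/47^2⌋ = 0, terminating the sum). Summing: v_47(1327!) = 28 = 28.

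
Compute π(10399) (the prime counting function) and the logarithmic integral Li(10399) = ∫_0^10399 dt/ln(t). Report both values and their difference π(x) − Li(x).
π(10399) = 1274;  Li(10399) ≈ 1289.37;  π(x) − Li(x) ≈ -15.37.

Direct count of primes ≤ 10399 gives π(10399) = 1274. Numerical evaluation of the logarithmic integral gives Li(10399) ≈ 1289.37. The difference π(x) − Li(x) ≈ -15.37 is typically negative for small/moderate x (Li(x) overestimates), though Littlewood's theorem shows this sign changes infinitely often.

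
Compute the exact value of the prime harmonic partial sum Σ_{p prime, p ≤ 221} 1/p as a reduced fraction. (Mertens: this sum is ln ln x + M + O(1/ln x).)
Σ 1/p = 3215488142498485484492183158345029261034221047849345857469577412562094716564064084247/1645783550795210387735581011435590727981167322669649249414629852197255934130751870910

π(221) = 47, so the primes ≤ 221 are [2, 3, 5, 7, 11, 13, 17, 19, 23, 29, 31, 37, 41, 43, 47, 53, 59, 61, 67, 71, 73, 79, 83, 89, 97, 101, 103, 107, 109, 113, 127, 131, 137, 139, 149, 151, 157, 163, 167, 173, 179, 181, 191, 193, 197, 199, 211]. Summing 1/p over these primes: 3215488142498485484492183158345029261034221047849345857469577412562094716564064084247/1645783550795210387735581011435590727981167322669649249414629852197255934130751870910 ≈ 1.9538. Mertens estimate ln ln(221) + 0.2615 ≈ 1.9476.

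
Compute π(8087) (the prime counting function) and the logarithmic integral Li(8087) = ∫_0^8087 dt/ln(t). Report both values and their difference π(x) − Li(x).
π(8087) = 1016;  Li(8087) ≈ 1036.09;  π(x) − Li(x) ≈ -20.09.

Direct count of primes ≤ 8087 gives π(8087) = 1016. Numerical evaluation of the logarithmic integral gives Li(8087) ≈ 1036.09. The difference π(x) − Li(x) ≈ -20.09 is typically negative for small/moderate x (Li(x) overestimates), though Littlewood's theorem shows this sign changes infinitely often.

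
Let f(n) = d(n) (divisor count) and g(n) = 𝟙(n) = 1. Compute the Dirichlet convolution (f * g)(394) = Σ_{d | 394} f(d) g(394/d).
(d * 𝟙)(394) = 9

Divisors of 394: [1, 2, 197, 394]. For each d | 394:
  d = 1: d(1) · 𝟙(394/1) = 1 · 1 = 1
  d = 2: d(2) · 𝟙(394/2) = 2 · 1 = 2
  d = 197: d(197) · 𝟙(394/197) = 2 · 1 = 2
  d = 394: d(394) · 𝟙(394/394) = 4 · 1 = 4
Summing: (d * 𝟙)(394) = 1 + 2 + 2 + 4 = 9.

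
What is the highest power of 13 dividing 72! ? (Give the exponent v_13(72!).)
v_13(72!) = 5

Legendre's formula: v_p(n!) = Σ_{k ≥ 1} ⌊n / p^k⌋. For p = 13, n = 72, the terms are:
  ⌊72/13^1⌋ = ⌊72/13⌋ = 5
(the next term ⌊72/13^2⌋ = 0, terminating the sum). Summing: v_13(72!) = 5 = 5.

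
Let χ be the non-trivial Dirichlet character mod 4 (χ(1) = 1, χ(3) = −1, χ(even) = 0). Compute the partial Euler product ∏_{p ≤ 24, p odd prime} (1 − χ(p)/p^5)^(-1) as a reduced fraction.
∏ = 19221914719363107239019289471588875/19296053991287416836128860852453376

The odd primes p ≤ 24 are [3, 5, 7, 11, 13, 17, 19, 23]. For each, χ(p) = 1 if p ≡ 1 mod 4, χ(p) = −1 if p ≡ 3 mod 4. Taking (1 − χ(p)/p^5)^(-1) = p^5/(p^5 − χ(p)): (1 − (-1)/3^5)^(-1) · (1 − (1)/5^5)^(-1) · (1 − (-1)/7^5)^(-1) · (1 − (-1)/11^5)^(-1) · (1 − (1)/13^5)^(-1) · (1 − (1)/17^5)^(-1) · (1 − (-1)/19^5)^(-1) · (1 − (-1)/23^5)^(-1) = 19221914719363107239019289471588875/19296053991287416836128860852453376.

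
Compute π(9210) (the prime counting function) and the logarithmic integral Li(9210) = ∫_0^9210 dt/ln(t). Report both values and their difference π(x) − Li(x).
π(9210) = 1142;  Li(9210) ≈ 1159.98;  π(x) − Li(x) ≈ -17.98.

Direct count of primes ≤ 9210 gives π(9210) = 1142. Numerical evaluation of the logarithmic integral gives Li(9210) ≈ 1159.98. The difference π(x) − Li(x) ≈ -17.98 is typically negative for small/moderate x (Li(x) overestimates), though Littlewood's theorem shows this sign changes infinitely often.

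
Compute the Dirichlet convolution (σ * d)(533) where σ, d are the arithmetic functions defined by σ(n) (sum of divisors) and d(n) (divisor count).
(σ * d)(533) = 704

Divisors of 533: [1, 13, 41, 533]. For each d | 533:
  d = 1: σ(1) · d(533/1) = 1 · 4 = 4
  d = 13: σ(13) · d(533/13) = 14 · 2 = 28
  d = 41: σ(41) · d(533/41) = 42 · 2 = 84
  d = 533: σ(533) · d(533/533) = 588 · 1 = 588
Summing: (σ * d)(533) = 4 + 28 + 84 + 588 = 704.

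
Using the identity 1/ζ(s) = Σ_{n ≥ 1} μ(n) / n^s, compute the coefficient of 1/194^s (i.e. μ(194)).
μ(194) = 1

Factor n = 194 = 2 · 97. μ(n) = 0 if any exponent ≥ 2 (not squarefree); otherwise μ(n) = (−1)^{ω(n)} where ω(n) is the number of distinct prime factors. Applying: μ(194) = 1.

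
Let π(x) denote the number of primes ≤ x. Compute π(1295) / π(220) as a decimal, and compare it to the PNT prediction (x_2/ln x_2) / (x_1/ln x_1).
π(1295)/π(220) = 210/47 ≈ 4.4681;  PNT prediction ≈ 4.4303.

π(220) = 47 and π(1295) = 210, so π(1295)/π(220) ≈ 4.4681. The PNT-predicted ratio is (1295/ln(1295)) / (220/ln(220)) ≈ 4.4303. The two agree to within a few percent, as expected.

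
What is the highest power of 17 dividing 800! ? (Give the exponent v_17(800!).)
v_17(800!) = 49

Legendre's formula: v_p(n!) = Σ_{k ≥ 1} ⌊n / p^k⌋. For p = 17, n = 800, the terms are:
  ⌊800/17^1⌋ = ⌊800/17⌋ = 47
  ⌊800/17^2⌋ = ⌊800/289⌋ = 2
(the next term ⌊800/17^3⌋ = 0, terminating the sum). Summing: v_17(800!) = 47 + 2 = 49.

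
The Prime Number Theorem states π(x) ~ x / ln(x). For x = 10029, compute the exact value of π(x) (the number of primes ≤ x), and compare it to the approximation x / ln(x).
π(10029) = 1231;  x/ln(x) ≈ 1088.54;  relative error ≈ 11.57%.

Directly count primes up to 10029: π(10029) = 1231. The PNT approximation gives 10029/ln(10029) ≈ 10029/9.21324 ≈ 1088.54. Relative error (π(x) − x/ln(x)) / π(x) ≈ 11.57%; the approximation is known to undercount slightly (Li(x) is a better estimate).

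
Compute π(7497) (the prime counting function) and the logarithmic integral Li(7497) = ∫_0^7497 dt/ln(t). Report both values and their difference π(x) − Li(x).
π(7497) = 949;  Li(7497) ≈ 970.25;  π(x) − Li(x) ≈ -21.25.

Direct count of primes ≤ 7497 gives π(7497) = 949. Numerical evaluation of the logarithmic integral gives Li(7497) ≈ 970.25. The difference π(x) − Li(x) ≈ -21.25 is typically negative for small/moderate x (Li(x) overestimates), though Littlewood's theorem shows this sign changes infinitely often.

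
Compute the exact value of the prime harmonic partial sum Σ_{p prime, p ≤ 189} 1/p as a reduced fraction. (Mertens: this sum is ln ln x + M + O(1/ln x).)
Σ 1/p = 10408867916382550633331528920459565913027063402071390584941986323453055203/5397346292805549782720214077673687806275517530364350655459511599582614290

π(189) = 42, so the primes ≤ 189 are [2, 3, 5, 7, 11, 13, 17, 19, 23, 29, 31, 37, 41, 43, 47, 53, 59, 61, 67, 71, 73, 79, 83, 89, 97, 101, 103, 107, 109, 113, 127, 131, 137, 139, 149, 151, 157, 163, 167, 173, 179, 181]. Summing 1/p over these primes: 10408867916382550633331528920459565913027063402071390584941986323453055203/5397346292805549782720214077673687806275517530364350655459511599582614290 ≈ 1.9285. Mertens estimate ln ln(189) + 0.2615 ≈ 1.9182.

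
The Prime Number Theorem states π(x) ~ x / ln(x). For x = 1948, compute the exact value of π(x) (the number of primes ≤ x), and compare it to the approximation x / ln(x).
π(1948) = 295;  x/ln(x) ≈ 257.18;  relative error ≈ 12.82%.

Directly count primes up to 1948: π(1948) = 295. The PNT approximation gives 1948/ln(1948) ≈ 1948/7.57456 ≈ 257.18. Relative error (π(x) − x/ln(x)) / π(x) ≈ 12.82%; the approximation is known to undercount slightly (Li(x) is a better estimate).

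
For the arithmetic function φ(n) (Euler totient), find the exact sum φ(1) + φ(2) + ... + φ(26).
Σ_{n ≤ 26} φ(n) = 212

Compute φ(n) for each 1 ≤ n ≤ 26: φ(1) = 1, φ(2) = 1, φ(3) = 2, φ(4) = 2, φ(5) = 4, φ(6) = 2, φ(7) = 6, φ(8) = 4, φ(9) = 6, φ(10) = 4, φ(11) = 10, φ(12) = 4, φ(13) = 12, φ(14) = 6, φ(15) = 8, φ(16) = 8, φ(17) = 16, φ(18) = 6, φ(19) = 18, φ(20) = 8, φ(21) = 12, φ(22) = 10, φ(23) = 22, φ(24) = 8, φ(25) = 20, φ(26) = 12. Summing all 26 values: 212. (Average order: Σ_{n ≤ x} φ(n) ~ (3/π²) x². For x = 26, (3/π²)·26² ≈ 205.48.)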